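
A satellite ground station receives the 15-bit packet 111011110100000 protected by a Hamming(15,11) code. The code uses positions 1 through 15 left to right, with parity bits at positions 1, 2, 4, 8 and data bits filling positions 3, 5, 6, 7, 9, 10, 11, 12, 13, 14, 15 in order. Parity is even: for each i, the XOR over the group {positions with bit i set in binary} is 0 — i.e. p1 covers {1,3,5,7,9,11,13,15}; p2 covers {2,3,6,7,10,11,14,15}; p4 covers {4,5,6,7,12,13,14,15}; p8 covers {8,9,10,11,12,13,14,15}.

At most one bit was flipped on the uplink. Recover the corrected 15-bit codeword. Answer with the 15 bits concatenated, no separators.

111010110100000

s1 (pos 1,3,5,7,9,11,13,15): 1⊕1⊕1⊕1⊕0⊕0⊕0⊕0 = 0
s2 (pos 2,3,6,7,10,11,14,15): 1⊕1⊕1⊕1⊕1⊕0⊕0⊕0 = 1
s4 (pos 4,5,6,7,12,13,14,15): 0⊕1⊕1⊕1⊕0⊕0⊕0⊕0 = 1
s8 (pos 8,9,10,11,12,13,14,15): 1⊕0⊕1⊕0⊕0⊕0⊕0⊕0 = 0
Syndrome s8…s1 = 0110 → error at position 6.
Flip position 6: 111011110100000 → 111010110100000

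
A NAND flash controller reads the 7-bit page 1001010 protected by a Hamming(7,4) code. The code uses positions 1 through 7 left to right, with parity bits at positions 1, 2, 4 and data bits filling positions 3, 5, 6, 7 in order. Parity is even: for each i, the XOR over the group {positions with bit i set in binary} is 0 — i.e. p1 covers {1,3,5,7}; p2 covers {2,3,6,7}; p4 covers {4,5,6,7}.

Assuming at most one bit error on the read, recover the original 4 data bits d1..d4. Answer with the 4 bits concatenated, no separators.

s1 (pos 1,3,5,7): 1⊕0⊕0⊕0 = 1
s2 (pos 2,3,6,7): 0⊕0⊕1⊕0 = 1
s4 (pos 4,5,6,7): 1⊕0⊕1⊕0 = 0
Syndrome s4…s1 = 011 → error at position 3.
Flip position 3: 1001010 → 1011010
Read data bits from positions 3,5,6,7: 1010

1010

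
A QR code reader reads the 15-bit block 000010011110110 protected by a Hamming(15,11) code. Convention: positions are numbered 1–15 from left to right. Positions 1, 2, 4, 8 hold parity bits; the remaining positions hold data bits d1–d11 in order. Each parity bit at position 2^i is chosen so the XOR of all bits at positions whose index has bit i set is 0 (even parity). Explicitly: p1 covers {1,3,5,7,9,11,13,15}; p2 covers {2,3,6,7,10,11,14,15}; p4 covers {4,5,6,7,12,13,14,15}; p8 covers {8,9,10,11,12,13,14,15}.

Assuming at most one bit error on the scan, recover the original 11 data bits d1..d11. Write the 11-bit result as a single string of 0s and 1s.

01101110110

s1 (pos 1,3,5,7,9,11,13,15): 0⊕0⊕1⊕0⊕1⊕1⊕1⊕0 = 0
s2 (pos 2,3,6,7,10,11,14,15): 0⊕0⊕0⊕0⊕1⊕1⊕1⊕0 = 1
s4 (pos 4,5,6,7,12,13,14,15): 0⊕1⊕0⊕0⊕0⊕1⊕1⊕0 = 1
s8 (pos 8,9,10,11,12,13,14,15): 1⊕1⊕1⊕1⊕0⊕1⊕1⊕0 = 0
Syndrome s8…s1 = 0110 → error at position 6.
Flip position 6: 000010011110110 → 000011011110110
Read data bits from positions 3,5,6,7,9,10,11,12,13,14,15: 01101110110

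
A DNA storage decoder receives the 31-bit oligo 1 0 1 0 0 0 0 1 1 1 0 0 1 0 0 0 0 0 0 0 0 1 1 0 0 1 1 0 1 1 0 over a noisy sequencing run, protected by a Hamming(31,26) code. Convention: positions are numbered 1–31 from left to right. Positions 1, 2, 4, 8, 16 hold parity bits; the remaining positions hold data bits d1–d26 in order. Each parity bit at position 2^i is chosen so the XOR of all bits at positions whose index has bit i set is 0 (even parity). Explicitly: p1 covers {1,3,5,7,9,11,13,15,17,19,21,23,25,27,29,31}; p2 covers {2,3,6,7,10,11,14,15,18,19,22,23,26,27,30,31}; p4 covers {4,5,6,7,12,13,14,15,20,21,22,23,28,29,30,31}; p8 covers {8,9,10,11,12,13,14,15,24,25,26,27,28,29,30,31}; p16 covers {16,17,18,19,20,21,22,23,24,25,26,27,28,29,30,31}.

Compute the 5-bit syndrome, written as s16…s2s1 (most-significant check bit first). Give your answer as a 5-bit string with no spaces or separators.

00111

s1 (pos 1,3,5,7,9,11,13,15,17,19,21,23,25,27,29,31): 1⊕1⊕0⊕0⊕1⊕0⊕1⊕0⊕0⊕0⊕0⊕1⊕0⊕1⊕1⊕0 = 1
s2 (pos 2,3,6,7,10,11,14,15,18,19,22,23,26,27,30,31): 0⊕1⊕0⊕0⊕1⊕0⊕0⊕0⊕0⊕0⊕1⊕1⊕1⊕1⊕1⊕0 = 1
s4 (pos 4,5,6,7,12,13,14,15,20,21,22,23,28,29,30,31): 0⊕0⊕0⊕0⊕0⊕1⊕0⊕0⊕0⊕0⊕1⊕1⊕0⊕1⊕1⊕0 = 1
s8 (pos 8,9,10,11,12,13,14,15,24,25,26,27,28,29,30,31): 1⊕1⊕1⊕0⊕0⊕1⊕0⊕0⊕0⊕0⊕1⊕1⊕0⊕1⊕1⊕0 = 0
s16 (pos 16,17,18,19,20,21,22,23,24,25,26,27,28,29,30,31): 0⊕0⊕0⊕0⊕0⊕0⊕1⊕1⊕0⊕0⊕1⊕1⊕0⊕1⊕1⊕0 = 0
Syndrome s16…s1 = 00111 → error at position 7.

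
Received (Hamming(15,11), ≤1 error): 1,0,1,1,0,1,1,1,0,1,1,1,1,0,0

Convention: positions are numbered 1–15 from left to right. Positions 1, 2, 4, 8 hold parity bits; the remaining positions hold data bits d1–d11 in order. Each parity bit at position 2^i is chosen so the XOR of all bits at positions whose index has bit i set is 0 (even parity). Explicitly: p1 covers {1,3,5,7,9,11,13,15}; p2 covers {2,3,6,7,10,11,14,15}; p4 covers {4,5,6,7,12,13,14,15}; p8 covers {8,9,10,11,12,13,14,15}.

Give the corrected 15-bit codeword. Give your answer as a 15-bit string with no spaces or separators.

s1 (pos 1,3,5,7,9,11,13,15): 1⊕1⊕0⊕1⊕0⊕1⊕1⊕0 = 1
s2 (pos 2,3,6,7,10,11,14,15): 0⊕1⊕1⊕1⊕1⊕1⊕0⊕0 = 1
s4 (pos 4,5,6,7,12,13,14,15): 1⊕0⊕1⊕1⊕1⊕1⊕0⊕0 = 1
s8 (pos 8,9,10,11,12,13,14,15): 1⊕0⊕1⊕1⊕1⊕1⊕0⊕0 = 1
Syndrome s8…s1 = 1111 → error at position 15.
Flip position 15: 101101110111100 → 101101110111101

101101110111101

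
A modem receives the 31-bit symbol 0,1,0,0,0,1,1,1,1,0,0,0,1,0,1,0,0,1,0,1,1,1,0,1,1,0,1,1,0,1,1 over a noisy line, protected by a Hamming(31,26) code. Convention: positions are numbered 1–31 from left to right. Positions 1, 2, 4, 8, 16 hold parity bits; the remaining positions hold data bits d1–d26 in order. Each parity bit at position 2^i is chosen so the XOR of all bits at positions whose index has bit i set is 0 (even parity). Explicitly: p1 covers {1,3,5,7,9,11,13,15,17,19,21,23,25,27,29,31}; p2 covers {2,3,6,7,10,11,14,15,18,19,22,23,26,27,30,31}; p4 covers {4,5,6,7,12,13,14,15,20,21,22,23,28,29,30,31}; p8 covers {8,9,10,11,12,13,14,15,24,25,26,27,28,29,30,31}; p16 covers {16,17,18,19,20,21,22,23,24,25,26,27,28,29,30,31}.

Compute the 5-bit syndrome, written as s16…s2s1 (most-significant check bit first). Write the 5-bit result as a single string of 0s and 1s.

s1 (pos 1,3,5,7,9,11,13,15,17,19,21,23,25,27,29,31): 0⊕0⊕0⊕1⊕1⊕0⊕1⊕1⊕0⊕0⊕1⊕0⊕1⊕1⊕0⊕1 = 0
s2 (pos 2,3,6,7,10,11,14,15,18,19,22,23,26,27,30,31): 1⊕0⊕1⊕1⊕0⊕0⊕0⊕1⊕1⊕0⊕1⊕0⊕0⊕1⊕1⊕1 = 1
s4 (pos 4,5,6,7,12,13,14,15,20,21,22,23,28,29,30,31): 0⊕0⊕1⊕1⊕0⊕1⊕0⊕1⊕1⊕1⊕1⊕0⊕1⊕0⊕1⊕1 = 0
s8 (pos 8,9,10,11,12,13,14,15,24,25,26,27,28,29,30,31): 1⊕1⊕0⊕0⊕0⊕1⊕0⊕1⊕1⊕1⊕0⊕1⊕1⊕0⊕1⊕1 = 0
s16 (pos 16,17,18,19,20,21,22,23,24,25,26,27,28,29,30,31): 0⊕0⊕1⊕0⊕1⊕1⊕1⊕0⊕1⊕1⊕0⊕1⊕1⊕0⊕1⊕1 = 0
Syndrome s16…s1 = 00010 → error at position 2.

00010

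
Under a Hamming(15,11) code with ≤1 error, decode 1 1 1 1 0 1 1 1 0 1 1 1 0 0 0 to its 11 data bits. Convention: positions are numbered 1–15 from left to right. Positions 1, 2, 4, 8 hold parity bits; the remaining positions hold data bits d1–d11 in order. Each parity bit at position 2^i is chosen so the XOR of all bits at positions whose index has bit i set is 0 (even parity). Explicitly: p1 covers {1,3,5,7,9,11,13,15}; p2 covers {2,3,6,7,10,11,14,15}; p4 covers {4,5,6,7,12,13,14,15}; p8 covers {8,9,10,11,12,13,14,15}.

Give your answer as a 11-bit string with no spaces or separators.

10110111000

s1 (pos 1,3,5,7,9,11,13,15): 1⊕1⊕0⊕1⊕0⊕1⊕0⊕0 = 0
s2 (pos 2,3,6,7,10,11,14,15): 1⊕1⊕1⊕1⊕1⊕1⊕0⊕0 = 0
s4 (pos 4,5,6,7,12,13,14,15): 1⊕0⊕1⊕1⊕1⊕0⊕0⊕0 = 0
s8 (pos 8,9,10,11,12,13,14,15): 1⊕0⊕1⊕1⊕1⊕0⊕0⊕0 = 0
Syndrome s8…s1 = 0000 → no error.
Read data bits from positions 3,5,6,7,9,10,11,12,13,14,15: 10110111000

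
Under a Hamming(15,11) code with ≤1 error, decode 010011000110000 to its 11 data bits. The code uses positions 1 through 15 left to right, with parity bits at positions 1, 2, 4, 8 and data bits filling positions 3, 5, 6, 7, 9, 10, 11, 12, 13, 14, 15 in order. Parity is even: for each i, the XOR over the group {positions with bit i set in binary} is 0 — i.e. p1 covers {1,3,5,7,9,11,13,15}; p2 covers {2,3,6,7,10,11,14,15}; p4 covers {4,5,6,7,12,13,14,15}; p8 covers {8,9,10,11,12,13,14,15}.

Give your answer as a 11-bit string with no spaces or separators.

s1 (pos 1,3,5,7,9,11,13,15): 0⊕0⊕1⊕0⊕0⊕1⊕0⊕0 = 0
s2 (pos 2,3,6,7,10,11,14,15): 1⊕0⊕1⊕0⊕1⊕1⊕0⊕0 = 0
s4 (pos 4,5,6,7,12,13,14,15): 0⊕1⊕1⊕0⊕0⊕0⊕0⊕0 = 0
s8 (pos 8,9,10,11,12,13,14,15): 0⊕0⊕1⊕1⊕0⊕0⊕0⊕0 = 0
Syndrome s8…s1 = 0000 → no error.
Read data bits from positions 3,5,6,7,9,10,11,12,13,14,15: 01100110000

01100110000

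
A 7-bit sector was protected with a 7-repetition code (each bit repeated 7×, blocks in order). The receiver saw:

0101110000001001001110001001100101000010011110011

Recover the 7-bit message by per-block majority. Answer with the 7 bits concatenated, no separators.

Block 1 (0101110): 4 ones → 1
Block 2 (0000010): 1 one → 0
Block 3 (0100111): 4 ones → 1
Block 4 (0001001): 2 ones → 0
Block 5 (1001010): 3 ones → 0
Block 6 (0001001): 2 ones → 0
Block 7 (1110011): 5 ones → 1

1010001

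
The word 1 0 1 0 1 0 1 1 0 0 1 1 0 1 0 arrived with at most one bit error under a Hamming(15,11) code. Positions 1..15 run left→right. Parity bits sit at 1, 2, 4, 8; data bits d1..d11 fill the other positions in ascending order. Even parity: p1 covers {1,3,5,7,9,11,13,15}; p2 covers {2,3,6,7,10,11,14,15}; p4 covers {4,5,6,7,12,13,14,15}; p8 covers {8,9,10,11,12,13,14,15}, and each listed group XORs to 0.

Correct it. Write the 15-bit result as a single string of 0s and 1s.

001010110011010

s1 (pos 1,3,5,7,9,11,13,15): 1⊕1⊕1⊕1⊕0⊕1⊕0⊕0 = 1
s2 (pos 2,3,6,7,10,11,14,15): 0⊕1⊕0⊕1⊕0⊕1⊕1⊕0 = 0
s4 (pos 4,5,6,7,12,13,14,15): 0⊕1⊕0⊕1⊕1⊕0⊕1⊕0 = 0
s8 (pos 8,9,10,11,12,13,14,15): 1⊕0⊕0⊕1⊕1⊕0⊕1⊕0 = 0
Syndrome s8…s1 = 0001 → error at position 1.
Flip position 1: 101010110011010 → 001010110011010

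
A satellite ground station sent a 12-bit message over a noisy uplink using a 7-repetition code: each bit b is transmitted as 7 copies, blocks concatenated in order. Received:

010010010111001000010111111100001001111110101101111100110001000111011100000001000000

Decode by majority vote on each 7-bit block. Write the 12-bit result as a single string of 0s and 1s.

Block 1 (0100100): 2 ones → 0
Block 2 (1011100): 4 ones → 1
Block 3 (1000010): 2 ones → 0
Block 4 (1111111): 7 ones → 1
Block 5 (0000100): 1 one → 0
Block 6 (1111110): 6 ones → 1
Block 7 (1011011): 5 ones → 1
Block 8 (1110011): 5 ones → 1
Block 9 (0001000): 1 one → 0
Block 10 (1110111): 6 ones → 1
Block 11 (0000000): 0 ones → 0
Block 12 (1000000): 1 one → 0

010101110100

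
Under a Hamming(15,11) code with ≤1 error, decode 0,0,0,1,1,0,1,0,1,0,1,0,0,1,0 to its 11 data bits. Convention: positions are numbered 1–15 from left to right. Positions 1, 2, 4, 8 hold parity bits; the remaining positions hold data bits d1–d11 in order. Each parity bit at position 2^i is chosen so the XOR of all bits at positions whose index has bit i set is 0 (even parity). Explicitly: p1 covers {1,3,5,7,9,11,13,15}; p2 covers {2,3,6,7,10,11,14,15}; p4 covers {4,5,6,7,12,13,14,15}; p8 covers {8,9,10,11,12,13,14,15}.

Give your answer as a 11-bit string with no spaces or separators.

s1 (pos 1,3,5,7,9,11,13,15): 0⊕0⊕1⊕1⊕1⊕1⊕0⊕0 = 0
s2 (pos 2,3,6,7,10,11,14,15): 0⊕0⊕0⊕1⊕0⊕1⊕1⊕0 = 1
s4 (pos 4,5,6,7,12,13,14,15): 1⊕1⊕0⊕1⊕0⊕0⊕1⊕0 = 0
s8 (pos 8,9,10,11,12,13,14,15): 0⊕1⊕0⊕1⊕0⊕0⊕1⊕0 = 1
Syndrome s8…s1 = 1010 → error at position 10.
Flip position 10: 000110101010010 → 000110101110010
Read data bits from positions 3,5,6,7,9,10,11,12,13,14,15: 01011110010

01011110010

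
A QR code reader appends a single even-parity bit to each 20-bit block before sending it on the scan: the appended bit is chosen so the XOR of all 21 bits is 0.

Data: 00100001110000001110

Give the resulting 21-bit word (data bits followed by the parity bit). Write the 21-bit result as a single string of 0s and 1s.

XOR of the 20 data bits: 0⊕0⊕1⊕0⊕0⊕0⊕0⊕1⊕1⊕1⊕0⊕0⊕0⊕0⊕0⊕0⊕1⊕1⊕1⊕0 = 1
Parity bit = 1 (so all 21 bits XOR to 0).

001000011100000011101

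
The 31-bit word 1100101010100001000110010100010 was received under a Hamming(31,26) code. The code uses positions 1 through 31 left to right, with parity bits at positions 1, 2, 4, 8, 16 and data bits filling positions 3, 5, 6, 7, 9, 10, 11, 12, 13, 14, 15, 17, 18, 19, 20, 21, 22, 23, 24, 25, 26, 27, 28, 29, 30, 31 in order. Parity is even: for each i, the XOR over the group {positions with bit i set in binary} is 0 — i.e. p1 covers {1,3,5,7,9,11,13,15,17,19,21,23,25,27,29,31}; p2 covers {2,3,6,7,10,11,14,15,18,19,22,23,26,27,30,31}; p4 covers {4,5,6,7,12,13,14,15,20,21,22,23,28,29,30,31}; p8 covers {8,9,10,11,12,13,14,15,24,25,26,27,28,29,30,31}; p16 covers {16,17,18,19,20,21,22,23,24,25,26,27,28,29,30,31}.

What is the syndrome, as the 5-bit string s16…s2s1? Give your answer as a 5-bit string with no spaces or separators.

s1 (pos 1,3,5,7,9,11,13,15,17,19,21,23,25,27,29,31): 1⊕0⊕1⊕1⊕1⊕1⊕0⊕0⊕0⊕0⊕1⊕0⊕0⊕0⊕0⊕0 = 0
s2 (pos 2,3,6,7,10,11,14,15,18,19,22,23,26,27,30,31): 1⊕0⊕0⊕1⊕0⊕1⊕0⊕0⊕0⊕0⊕0⊕0⊕1⊕0⊕1⊕0 = 1
s4 (pos 4,5,6,7,12,13,14,15,20,21,22,23,28,29,30,31): 0⊕1⊕0⊕1⊕0⊕0⊕0⊕0⊕1⊕1⊕0⊕0⊕0⊕0⊕1⊕0 = 1
s8 (pos 8,9,10,11,12,13,14,15,24,25,26,27,28,29,30,31): 0⊕1⊕0⊕1⊕0⊕0⊕0⊕0⊕1⊕0⊕1⊕0⊕0⊕0⊕1⊕0 = 1
s16 (pos 16,17,18,19,20,21,22,23,24,25,26,27,28,29,30,31): 1⊕0⊕0⊕0⊕1⊕1⊕0⊕0⊕1⊕0⊕1⊕0⊕0⊕0⊕1⊕0 = 0
Syndrome s16…s1 = 01110 → error at position 14.

01110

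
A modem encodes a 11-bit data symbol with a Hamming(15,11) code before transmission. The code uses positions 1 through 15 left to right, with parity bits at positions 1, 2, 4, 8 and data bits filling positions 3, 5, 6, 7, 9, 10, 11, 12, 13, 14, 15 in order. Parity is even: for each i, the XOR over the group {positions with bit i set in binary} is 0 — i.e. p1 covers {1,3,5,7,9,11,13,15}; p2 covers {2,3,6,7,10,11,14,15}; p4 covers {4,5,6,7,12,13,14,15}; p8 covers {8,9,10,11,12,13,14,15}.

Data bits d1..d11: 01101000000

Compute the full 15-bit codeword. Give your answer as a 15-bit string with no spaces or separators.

010011011000000

Place data at non-parity positions: p1 p2 0 p4 1 1 0 p8 1 0 0 0 0 0 0
p1 (pos 1,3,5,7,9,11,13,15): XOR of data positions = 0⊕1⊕0⊕1⊕0⊕0⊕0 = 0
p2 (pos 2,3,6,7,10,11,14,15): XOR of data positions = 0⊕1⊕0⊕0⊕0⊕0⊕0 = 1
p4 (pos 4,5,6,7,12,13,14,15): XOR of data positions = 1⊕1⊕0⊕0⊕0⊕0⊕0 = 0
p8 (pos 8,9,10,11,12,13,14,15): XOR of data positions = 1⊕0⊕0⊕0⊕0⊕0⊕0 = 1
Codeword: 010011011000000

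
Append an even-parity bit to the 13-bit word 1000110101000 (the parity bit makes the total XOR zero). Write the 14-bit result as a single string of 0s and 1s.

XOR of the 13 data bits: 1⊕0⊕0⊕0⊕1⊕1⊕0⊕1⊕0⊕1⊕0⊕0⊕0 = 1
Parity bit = 1 (so all 14 bits XOR to 0).

10001101010001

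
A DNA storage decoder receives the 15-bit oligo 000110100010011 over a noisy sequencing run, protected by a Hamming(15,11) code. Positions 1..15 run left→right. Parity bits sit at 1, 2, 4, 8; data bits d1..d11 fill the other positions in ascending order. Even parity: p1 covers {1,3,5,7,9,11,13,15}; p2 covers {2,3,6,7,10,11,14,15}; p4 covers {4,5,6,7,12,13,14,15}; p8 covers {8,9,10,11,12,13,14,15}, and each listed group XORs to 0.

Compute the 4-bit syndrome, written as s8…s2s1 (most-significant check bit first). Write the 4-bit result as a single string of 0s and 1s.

1100

s1 (pos 1,3,5,7,9,11,13,15): 0⊕0⊕1⊕1⊕0⊕1⊕0⊕1 = 0
s2 (pos 2,3,6,7,10,11,14,15): 0⊕0⊕0⊕1⊕0⊕1⊕1⊕1 = 0
s4 (pos 4,5,6,7,12,13,14,15): 1⊕1⊕0⊕1⊕0⊕0⊕1⊕1 = 1
s8 (pos 8,9,10,11,12,13,14,15): 0⊕0⊕0⊕1⊕0⊕0⊕1⊕1 = 1
Syndrome s8…s1 = 1100 → error at position 12.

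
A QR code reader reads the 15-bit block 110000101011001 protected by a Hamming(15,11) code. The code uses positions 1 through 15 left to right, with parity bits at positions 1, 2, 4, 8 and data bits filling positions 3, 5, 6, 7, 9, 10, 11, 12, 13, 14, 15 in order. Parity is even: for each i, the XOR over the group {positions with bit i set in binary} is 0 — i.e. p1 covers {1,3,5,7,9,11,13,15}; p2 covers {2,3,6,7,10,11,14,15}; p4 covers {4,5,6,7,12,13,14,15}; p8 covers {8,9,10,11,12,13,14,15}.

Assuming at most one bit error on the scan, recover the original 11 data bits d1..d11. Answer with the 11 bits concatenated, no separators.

s1 (pos 1,3,5,7,9,11,13,15): 1⊕0⊕0⊕1⊕1⊕1⊕0⊕1 = 1
s2 (pos 2,3,6,7,10,11,14,15): 1⊕0⊕0⊕1⊕0⊕1⊕0⊕1 = 0
s4 (pos 4,5,6,7,12,13,14,15): 0⊕0⊕0⊕1⊕1⊕0⊕0⊕1 = 1
s8 (pos 8,9,10,11,12,13,14,15): 0⊕1⊕0⊕1⊕1⊕0⊕0⊕1 = 0
Syndrome s8…s1 = 0101 → error at position 5.
Flip position 5: 110000101011001 → 110010101011001
Read data bits from positions 3,5,6,7,9,10,11,12,13,14,15: 01011011001

01011011001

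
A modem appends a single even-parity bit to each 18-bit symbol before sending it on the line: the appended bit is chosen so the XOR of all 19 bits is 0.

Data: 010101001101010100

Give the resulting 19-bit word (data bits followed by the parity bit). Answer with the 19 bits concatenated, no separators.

XOR of the 18 data bits: 0⊕1⊕0⊕1⊕0⊕1⊕0⊕0⊕1⊕1⊕0⊕1⊕0⊕1⊕0⊕1⊕0⊕0 = 0
Parity bit = 0 (so all 19 bits XOR to 0).

0101010011010101000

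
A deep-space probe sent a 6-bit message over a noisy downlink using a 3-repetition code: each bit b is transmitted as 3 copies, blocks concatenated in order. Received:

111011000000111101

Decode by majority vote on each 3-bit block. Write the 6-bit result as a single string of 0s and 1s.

Block 1 (111): 3 ones → 1
Block 2 (011): 2 ones → 1
Block 3 (000): 0 ones → 0
Block 4 (000): 0 ones → 0
Block 5 (111): 3 ones → 1
Block 6 (101): 2 ones → 1

110011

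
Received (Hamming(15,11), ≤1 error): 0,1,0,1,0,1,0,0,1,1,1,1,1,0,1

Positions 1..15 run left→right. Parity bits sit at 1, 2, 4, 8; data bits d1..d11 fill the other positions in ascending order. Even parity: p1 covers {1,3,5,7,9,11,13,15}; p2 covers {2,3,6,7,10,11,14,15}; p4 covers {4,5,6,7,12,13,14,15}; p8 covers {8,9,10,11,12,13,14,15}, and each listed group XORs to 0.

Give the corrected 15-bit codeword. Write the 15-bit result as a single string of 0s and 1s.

s1 (pos 1,3,5,7,9,11,13,15): 0⊕0⊕0⊕0⊕1⊕1⊕1⊕1 = 0
s2 (pos 2,3,6,7,10,11,14,15): 1⊕0⊕1⊕0⊕1⊕1⊕0⊕1 = 1
s4 (pos 4,5,6,7,12,13,14,15): 1⊕0⊕1⊕0⊕1⊕1⊕0⊕1 = 1
s8 (pos 8,9,10,11,12,13,14,15): 0⊕1⊕1⊕1⊕1⊕1⊕0⊕1 = 0
Syndrome s8…s1 = 0110 → error at position 6.
Flip position 6: 010101001111101 → 010100001111101

010100001111101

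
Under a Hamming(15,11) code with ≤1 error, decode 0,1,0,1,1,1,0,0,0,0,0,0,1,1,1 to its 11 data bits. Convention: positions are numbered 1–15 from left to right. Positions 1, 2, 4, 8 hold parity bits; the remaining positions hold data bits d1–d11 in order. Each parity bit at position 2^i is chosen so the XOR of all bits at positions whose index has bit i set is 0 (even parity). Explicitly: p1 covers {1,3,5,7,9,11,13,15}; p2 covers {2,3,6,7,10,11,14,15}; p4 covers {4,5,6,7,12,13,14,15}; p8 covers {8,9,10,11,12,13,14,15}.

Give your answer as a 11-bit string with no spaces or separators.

01101000111

s1 (pos 1,3,5,7,9,11,13,15): 0⊕0⊕1⊕0⊕0⊕0⊕1⊕1 = 1
s2 (pos 2,3,6,7,10,11,14,15): 1⊕0⊕1⊕0⊕0⊕0⊕1⊕1 = 0
s4 (pos 4,5,6,7,12,13,14,15): 1⊕1⊕1⊕0⊕0⊕1⊕1⊕1 = 0
s8 (pos 8,9,10,11,12,13,14,15): 0⊕0⊕0⊕0⊕0⊕1⊕1⊕1 = 1
Syndrome s8…s1 = 1001 → error at position 9.
Flip position 9: 010111000000111 → 010111001000111
Read data bits from positions 3,5,6,7,9,10,11,12,13,14,15: 01101000111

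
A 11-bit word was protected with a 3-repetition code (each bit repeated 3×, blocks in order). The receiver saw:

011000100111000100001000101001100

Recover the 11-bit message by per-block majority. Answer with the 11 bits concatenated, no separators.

10010000100

Block 1 (011): 2 ones → 1
Block 2 (000): 0 ones → 0
Block 3 (100): 1 one → 0
Block 4 (111): 3 ones → 1
Block 5 (000): 0 ones → 0
Block 6 (100): 1 one → 0
Block 7 (001): 1 one → 0
Block 8 (000): 0 ones → 0
Block 9 (101): 2 ones → 1
Block 10 (001): 1 one → 0
Block 11 (100): 1 one → 0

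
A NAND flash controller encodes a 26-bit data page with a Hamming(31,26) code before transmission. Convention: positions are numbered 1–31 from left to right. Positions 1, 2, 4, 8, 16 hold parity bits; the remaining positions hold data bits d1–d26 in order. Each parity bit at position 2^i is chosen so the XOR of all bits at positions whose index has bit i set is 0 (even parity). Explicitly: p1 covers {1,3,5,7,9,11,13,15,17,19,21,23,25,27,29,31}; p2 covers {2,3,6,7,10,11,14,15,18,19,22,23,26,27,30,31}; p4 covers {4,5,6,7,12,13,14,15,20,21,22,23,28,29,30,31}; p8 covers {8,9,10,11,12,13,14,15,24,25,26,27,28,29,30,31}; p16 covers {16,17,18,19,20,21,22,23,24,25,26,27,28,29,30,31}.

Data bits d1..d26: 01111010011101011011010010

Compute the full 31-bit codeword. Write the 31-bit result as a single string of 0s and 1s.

0100111010100110101011011010010

Place data at non-parity positions: p1 p2 0 p4 1 1 1 p8 1 0 1 0 0 1 1 p16 1 0 1 0 1 1 0 1 1 0 1 0 0 1 0
p1 (pos 1,3,5,7,9,11,13,15,17,19,21,23,25,27,29,31): XOR of data positions = 0⊕1⊕1⊕1⊕1⊕0⊕1⊕1⊕1⊕1⊕0⊕1⊕1⊕0⊕0 = 0
p2 (pos 2,3,6,7,10,11,14,15,18,19,22,23,26,27,30,31): XOR of data positions = 0⊕1⊕1⊕0⊕1⊕1⊕1⊕0⊕1⊕1⊕0⊕0⊕1⊕1⊕0 = 1
p4 (pos 4,5,6,7,12,13,14,15,20,21,22,23,28,29,30,31): XOR of data positions = 1⊕1⊕1⊕0⊕0⊕1⊕1⊕0⊕1⊕1⊕0⊕0⊕0⊕1⊕0 = 0
p8 (pos 8,9,10,11,12,13,14,15,24,25,26,27,28,29,30,31): XOR of data positions = 1⊕0⊕1⊕0⊕0⊕1⊕1⊕1⊕1⊕0⊕1⊕0⊕0⊕1⊕0 = 0
p16 (pos 16,17,18,19,20,21,22,23,24,25,26,27,28,29,30,31): XOR of data positions = 1⊕0⊕1⊕0⊕1⊕1⊕0⊕1⊕1⊕0⊕1⊕0⊕0⊕1⊕0 = 0
Codeword: 0100111010100110101011011010010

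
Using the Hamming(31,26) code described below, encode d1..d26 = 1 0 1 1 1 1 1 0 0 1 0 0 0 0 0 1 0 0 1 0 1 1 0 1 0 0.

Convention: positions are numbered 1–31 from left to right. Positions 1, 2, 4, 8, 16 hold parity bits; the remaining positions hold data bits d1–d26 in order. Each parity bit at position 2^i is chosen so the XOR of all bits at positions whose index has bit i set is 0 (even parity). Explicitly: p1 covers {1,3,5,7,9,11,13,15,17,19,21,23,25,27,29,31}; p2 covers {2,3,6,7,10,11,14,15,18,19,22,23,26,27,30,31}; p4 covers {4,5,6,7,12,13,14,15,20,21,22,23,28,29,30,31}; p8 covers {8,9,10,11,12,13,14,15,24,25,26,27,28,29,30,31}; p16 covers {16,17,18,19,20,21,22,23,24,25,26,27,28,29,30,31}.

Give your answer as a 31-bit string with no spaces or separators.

1011011011100101000010010110100

Place data at non-parity positions: p1 p2 1 p4 0 1 1 p8 1 1 1 0 0 1 0 p16 0 0 0 0 1 0 0 1 0 1 1 0 1 0 0
p1 (pos 1,3,5,7,9,11,13,15,17,19,21,23,25,27,29,31): XOR of data positions = 1⊕0⊕1⊕1⊕1⊕0⊕0⊕0⊕0⊕1⊕0⊕0⊕1⊕1⊕0 = 1
p2 (pos 2,3,6,7,10,11,14,15,18,19,22,23,26,27,30,31): XOR of data positions = 1⊕1⊕1⊕1⊕1⊕1⊕0⊕0⊕0⊕0⊕0⊕1⊕1⊕0⊕0 = 0
p4 (pos 4,5,6,7,12,13,14,15,20,21,22,23,28,29,30,31): XOR of data positions = 0⊕1⊕1⊕0⊕0⊕1⊕0⊕0⊕1⊕0⊕0⊕0⊕1⊕0⊕0 = 1
p8 (pos 8,9,10,11,12,13,14,15,24,25,26,27,28,29,30,31): XOR of data positions = 1⊕1⊕1⊕0⊕0⊕1⊕0⊕1⊕0⊕1⊕1⊕0⊕1⊕0⊕0 = 0
p16 (pos 16,17,18,19,20,21,22,23,24,25,26,27,28,29,30,31): XOR of data positions = 0⊕0⊕0⊕0⊕1⊕0⊕0⊕1⊕0⊕1⊕1⊕0⊕1⊕0⊕0 = 1
Codeword: 1011011011100101000010010110100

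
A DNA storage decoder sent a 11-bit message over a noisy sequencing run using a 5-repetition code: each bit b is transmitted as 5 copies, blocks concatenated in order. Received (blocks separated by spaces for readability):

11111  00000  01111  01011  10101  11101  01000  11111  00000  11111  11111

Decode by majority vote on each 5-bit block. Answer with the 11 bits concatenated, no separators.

Block 1 (11111): 5 ones → 1
Block 2 (00000): 0 ones → 0
Block 3 (01111): 4 ones → 1
Block 4 (01011): 3 ones → 1
Block 5 (10101): 3 ones → 1
Block 6 (11101): 4 ones → 1
Block 7 (01000): 1 one → 0
Block 8 (11111): 5 ones → 1
Block 9 (00000): 0 ones → 0
Block 10 (11111): 5 ones → 1
Block 11 (11111): 5 ones → 1

10111101011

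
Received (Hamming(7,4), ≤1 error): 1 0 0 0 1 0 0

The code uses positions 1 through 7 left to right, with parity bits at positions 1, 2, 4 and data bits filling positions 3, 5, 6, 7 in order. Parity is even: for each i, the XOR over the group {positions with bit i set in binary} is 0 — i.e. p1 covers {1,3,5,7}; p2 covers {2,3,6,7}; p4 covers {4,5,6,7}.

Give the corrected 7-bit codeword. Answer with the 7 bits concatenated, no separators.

1001100

s1 (pos 1,3,5,7): 1⊕0⊕1⊕0 = 0
s2 (pos 2,3,6,7): 0⊕0⊕0⊕0 = 0
s4 (pos 4,5,6,7): 0⊕1⊕0⊕0 = 1
Syndrome s4…s1 = 100 → error at position 4.
Flip position 4: 1000100 → 1001100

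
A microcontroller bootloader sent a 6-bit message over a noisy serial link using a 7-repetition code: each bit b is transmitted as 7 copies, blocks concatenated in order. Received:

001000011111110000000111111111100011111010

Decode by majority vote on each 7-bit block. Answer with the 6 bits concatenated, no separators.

010111

Block 1 (0010000): 1 one → 0
Block 2 (1111111): 7 ones → 1
Block 3 (0000000): 0 ones → 0
Block 4 (1111111): 7 ones → 1
Block 5 (1110001): 4 ones → 1
Block 6 (1111010): 5 ones → 1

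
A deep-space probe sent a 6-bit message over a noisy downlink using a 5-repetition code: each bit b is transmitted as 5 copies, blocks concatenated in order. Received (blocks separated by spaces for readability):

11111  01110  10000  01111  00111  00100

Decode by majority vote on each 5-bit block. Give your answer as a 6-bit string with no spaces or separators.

110110

Block 1 (11111): 5 ones → 1
Block 2 (01110): 3 ones → 1
Block 3 (10000): 1 one → 0
Block 4 (01111): 4 ones → 1
Block 5 (00111): 3 ones → 1
Block 6 (00100): 1 one → 0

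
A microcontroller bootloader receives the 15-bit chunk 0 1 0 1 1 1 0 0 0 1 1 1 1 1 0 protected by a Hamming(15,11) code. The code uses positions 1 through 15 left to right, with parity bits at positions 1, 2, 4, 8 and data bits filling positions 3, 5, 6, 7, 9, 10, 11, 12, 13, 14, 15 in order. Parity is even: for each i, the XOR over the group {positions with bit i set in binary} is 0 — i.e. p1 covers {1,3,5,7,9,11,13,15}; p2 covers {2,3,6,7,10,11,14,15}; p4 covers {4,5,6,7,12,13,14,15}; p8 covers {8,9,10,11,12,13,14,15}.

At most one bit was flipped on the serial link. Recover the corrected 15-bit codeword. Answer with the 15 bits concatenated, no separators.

s1 (pos 1,3,5,7,9,11,13,15): 0⊕0⊕1⊕0⊕0⊕1⊕1⊕0 = 1
s2 (pos 2,3,6,7,10,11,14,15): 1⊕0⊕1⊕0⊕1⊕1⊕1⊕0 = 1
s4 (pos 4,5,6,7,12,13,14,15): 1⊕1⊕1⊕0⊕1⊕1⊕1⊕0 = 0
s8 (pos 8,9,10,11,12,13,14,15): 0⊕0⊕1⊕1⊕1⊕1⊕1⊕0 = 1
Syndrome s8…s1 = 1011 → error at position 11.
Flip position 11: 010111000111110 → 010111000101110

010111000101110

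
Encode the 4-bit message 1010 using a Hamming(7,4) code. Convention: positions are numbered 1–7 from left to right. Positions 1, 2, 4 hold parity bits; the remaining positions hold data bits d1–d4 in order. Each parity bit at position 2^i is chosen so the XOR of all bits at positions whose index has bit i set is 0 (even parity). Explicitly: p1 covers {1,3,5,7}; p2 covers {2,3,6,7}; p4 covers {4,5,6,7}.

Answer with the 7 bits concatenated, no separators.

Place data at non-parity positions: p1 p2 1 p4 0 1 0
p1 (pos 1,3,5,7): XOR of data positions = 1⊕0⊕0 = 1
p2 (pos 2,3,6,7): XOR of data positions = 1⊕1⊕0 = 0
p4 (pos 4,5,6,7): XOR of data positions = 0⊕1⊕0 = 1
Codeword: 1011010

1011010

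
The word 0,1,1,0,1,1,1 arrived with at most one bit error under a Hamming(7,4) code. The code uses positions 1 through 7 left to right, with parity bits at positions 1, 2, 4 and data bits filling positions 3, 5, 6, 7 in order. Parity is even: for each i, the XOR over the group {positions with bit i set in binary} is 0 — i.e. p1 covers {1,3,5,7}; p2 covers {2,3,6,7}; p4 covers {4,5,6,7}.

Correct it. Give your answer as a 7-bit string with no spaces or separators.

0110011

s1 (pos 1,3,5,7): 0⊕1⊕1⊕1 = 1
s2 (pos 2,3,6,7): 1⊕1⊕1⊕1 = 0
s4 (pos 4,5,6,7): 0⊕1⊕1⊕1 = 1
Syndrome s4…s1 = 101 → error at position 5.
Flip position 5: 0110111 → 0110011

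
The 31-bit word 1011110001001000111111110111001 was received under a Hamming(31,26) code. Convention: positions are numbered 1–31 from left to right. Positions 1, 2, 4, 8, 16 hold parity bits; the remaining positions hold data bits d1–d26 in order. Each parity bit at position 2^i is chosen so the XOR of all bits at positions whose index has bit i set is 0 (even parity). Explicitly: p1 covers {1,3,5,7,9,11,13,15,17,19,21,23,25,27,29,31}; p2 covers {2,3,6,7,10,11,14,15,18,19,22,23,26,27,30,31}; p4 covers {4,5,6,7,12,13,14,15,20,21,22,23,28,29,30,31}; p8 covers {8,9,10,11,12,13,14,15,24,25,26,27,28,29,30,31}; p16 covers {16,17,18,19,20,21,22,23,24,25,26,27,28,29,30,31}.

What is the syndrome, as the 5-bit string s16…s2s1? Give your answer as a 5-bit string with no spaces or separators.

01000

s1 (pos 1,3,5,7,9,11,13,15,17,19,21,23,25,27,29,31): 1⊕1⊕1⊕0⊕0⊕0⊕1⊕0⊕1⊕1⊕1⊕1⊕0⊕1⊕0⊕1 = 0
s2 (pos 2,3,6,7,10,11,14,15,18,19,22,23,26,27,30,31): 0⊕1⊕1⊕0⊕1⊕0⊕0⊕0⊕1⊕1⊕1⊕1⊕1⊕1⊕0⊕1 = 0
s4 (pos 4,5,6,7,12,13,14,15,20,21,22,23,28,29,30,31): 1⊕1⊕1⊕0⊕0⊕1⊕0⊕0⊕1⊕1⊕1⊕1⊕1⊕0⊕0⊕1 = 0
s8 (pos 8,9,10,11,12,13,14,15,24,25,26,27,28,29,30,31): 0⊕0⊕1⊕0⊕0⊕1⊕0⊕0⊕1⊕0⊕1⊕1⊕1⊕0⊕0⊕1 = 1
s16 (pos 16,17,18,19,20,21,22,23,24,25,26,27,28,29,30,31): 0⊕1⊕1⊕1⊕1⊕1⊕1⊕1⊕1⊕0⊕1⊕1⊕1⊕0⊕0⊕1 = 0
Syndrome s16…s1 = 01000 → error at position 8.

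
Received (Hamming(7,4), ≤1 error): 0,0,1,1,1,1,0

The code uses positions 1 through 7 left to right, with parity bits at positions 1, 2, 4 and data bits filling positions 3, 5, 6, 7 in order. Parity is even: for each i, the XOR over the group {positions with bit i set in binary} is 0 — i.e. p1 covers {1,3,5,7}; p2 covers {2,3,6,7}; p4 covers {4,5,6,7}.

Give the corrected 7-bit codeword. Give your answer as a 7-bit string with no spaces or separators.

0010110

s1 (pos 1,3,5,7): 0⊕1⊕1⊕0 = 0
s2 (pos 2,3,6,7): 0⊕1⊕1⊕0 = 0
s4 (pos 4,5,6,7): 1⊕1⊕1⊕0 = 1
Syndrome s4…s1 = 100 → error at position 4.
Flip position 4: 0011110 → 0010110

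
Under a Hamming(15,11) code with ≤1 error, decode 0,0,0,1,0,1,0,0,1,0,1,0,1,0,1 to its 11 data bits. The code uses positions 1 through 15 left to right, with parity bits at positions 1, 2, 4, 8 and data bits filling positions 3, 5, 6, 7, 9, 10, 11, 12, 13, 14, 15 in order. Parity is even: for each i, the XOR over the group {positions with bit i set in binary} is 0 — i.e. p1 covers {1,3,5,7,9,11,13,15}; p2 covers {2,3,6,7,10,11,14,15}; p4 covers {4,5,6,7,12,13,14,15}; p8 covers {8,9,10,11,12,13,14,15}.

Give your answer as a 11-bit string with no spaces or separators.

00101010101

s1 (pos 1,3,5,7,9,11,13,15): 0⊕0⊕0⊕0⊕1⊕1⊕1⊕1 = 0
s2 (pos 2,3,6,7,10,11,14,15): 0⊕0⊕1⊕0⊕0⊕1⊕0⊕1 = 1
s4 (pos 4,5,6,7,12,13,14,15): 1⊕0⊕1⊕0⊕0⊕1⊕0⊕1 = 0
s8 (pos 8,9,10,11,12,13,14,15): 0⊕1⊕0⊕1⊕0⊕1⊕0⊕1 = 0
Syndrome s8…s1 = 0010 → error at position 2.
Flip position 2: 000101001010101 → 010101001010101
Read data bits from positions 3,5,6,7,9,10,11,12,13,14,15: 00101010101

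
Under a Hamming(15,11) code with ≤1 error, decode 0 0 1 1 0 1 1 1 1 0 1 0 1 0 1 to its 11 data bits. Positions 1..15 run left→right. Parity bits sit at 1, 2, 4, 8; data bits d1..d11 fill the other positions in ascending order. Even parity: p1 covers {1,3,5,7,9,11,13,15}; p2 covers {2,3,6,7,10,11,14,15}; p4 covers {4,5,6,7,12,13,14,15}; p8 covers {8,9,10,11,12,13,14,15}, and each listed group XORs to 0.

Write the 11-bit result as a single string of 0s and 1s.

s1 (pos 1,3,5,7,9,11,13,15): 0⊕1⊕0⊕1⊕1⊕1⊕1⊕1 = 0
s2 (pos 2,3,6,7,10,11,14,15): 0⊕1⊕1⊕1⊕0⊕1⊕0⊕1 = 1
s4 (pos 4,5,6,7,12,13,14,15): 1⊕0⊕1⊕1⊕0⊕1⊕0⊕1 = 1
s8 (pos 8,9,10,11,12,13,14,15): 1⊕1⊕0⊕1⊕0⊕1⊕0⊕1 = 1
Syndrome s8…s1 = 1110 → error at position 14.
Flip position 14: 001101111010101 → 001101111010111
Read data bits from positions 3,5,6,7,9,10,11,12,13,14,15: 10111010111

10111010111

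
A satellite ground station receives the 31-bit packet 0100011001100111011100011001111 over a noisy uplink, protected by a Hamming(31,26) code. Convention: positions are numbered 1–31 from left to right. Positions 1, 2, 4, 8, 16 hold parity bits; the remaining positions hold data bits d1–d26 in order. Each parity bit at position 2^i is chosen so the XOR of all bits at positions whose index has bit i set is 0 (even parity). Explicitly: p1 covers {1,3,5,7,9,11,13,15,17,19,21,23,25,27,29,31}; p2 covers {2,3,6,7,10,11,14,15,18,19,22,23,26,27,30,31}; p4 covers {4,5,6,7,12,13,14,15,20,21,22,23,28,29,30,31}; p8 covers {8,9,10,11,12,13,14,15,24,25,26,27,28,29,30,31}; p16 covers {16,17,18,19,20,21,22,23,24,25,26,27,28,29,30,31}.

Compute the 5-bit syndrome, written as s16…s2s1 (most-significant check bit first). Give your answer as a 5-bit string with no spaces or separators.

00111

s1 (pos 1,3,5,7,9,11,13,15,17,19,21,23,25,27,29,31): 0⊕0⊕0⊕1⊕0⊕1⊕0⊕1⊕0⊕1⊕0⊕0⊕1⊕0⊕1⊕1 = 1
s2 (pos 2,3,6,7,10,11,14,15,18,19,22,23,26,27,30,31): 1⊕0⊕1⊕1⊕1⊕1⊕1⊕1⊕1⊕1⊕0⊕0⊕0⊕0⊕1⊕1 = 1
s4 (pos 4,5,6,7,12,13,14,15,20,21,22,23,28,29,30,31): 0⊕0⊕1⊕1⊕0⊕0⊕1⊕1⊕1⊕0⊕0⊕0⊕1⊕1⊕1⊕1 = 1
s8 (pos 8,9,10,11,12,13,14,15,24,25,26,27,28,29,30,31): 0⊕0⊕1⊕1⊕0⊕0⊕1⊕1⊕1⊕1⊕0⊕0⊕1⊕1⊕1⊕1 = 0
s16 (pos 16,17,18,19,20,21,22,23,24,25,26,27,28,29,30,31): 1⊕0⊕1⊕1⊕1⊕0⊕0⊕0⊕1⊕1⊕0⊕0⊕1⊕1⊕1⊕1 = 0
Syndrome s16…s1 = 00111 → error at position 7.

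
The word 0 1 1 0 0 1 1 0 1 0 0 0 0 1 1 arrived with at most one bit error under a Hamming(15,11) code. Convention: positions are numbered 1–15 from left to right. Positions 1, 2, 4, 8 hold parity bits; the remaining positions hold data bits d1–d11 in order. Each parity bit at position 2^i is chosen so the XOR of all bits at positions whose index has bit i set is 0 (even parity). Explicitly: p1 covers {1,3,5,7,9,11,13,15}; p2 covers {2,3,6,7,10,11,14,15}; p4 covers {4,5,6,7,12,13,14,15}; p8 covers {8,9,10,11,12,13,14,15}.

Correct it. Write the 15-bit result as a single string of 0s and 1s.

011001111000011

s1 (pos 1,3,5,7,9,11,13,15): 0⊕1⊕0⊕1⊕1⊕0⊕0⊕1 = 0
s2 (pos 2,3,6,7,10,11,14,15): 1⊕1⊕1⊕1⊕0⊕0⊕1⊕1 = 0
s4 (pos 4,5,6,7,12,13,14,15): 0⊕0⊕1⊕1⊕0⊕0⊕1⊕1 = 0
s8 (pos 8,9,10,11,12,13,14,15): 0⊕1⊕0⊕0⊕0⊕0⊕1⊕1 = 1
Syndrome s8…s1 = 1000 → error at position 8.
Flip position 8: 011001101000011 → 011001111000011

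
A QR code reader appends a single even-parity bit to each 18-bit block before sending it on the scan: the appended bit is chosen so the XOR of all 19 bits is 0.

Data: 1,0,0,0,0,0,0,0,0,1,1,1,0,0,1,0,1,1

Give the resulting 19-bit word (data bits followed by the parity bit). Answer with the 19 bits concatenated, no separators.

XOR of the 18 data bits: 1⊕0⊕0⊕0⊕0⊕0⊕0⊕0⊕0⊕1⊕1⊕1⊕0⊕0⊕1⊕0⊕1⊕1 = 1
Parity bit = 1 (so all 19 bits XOR to 0).

1000000001110010111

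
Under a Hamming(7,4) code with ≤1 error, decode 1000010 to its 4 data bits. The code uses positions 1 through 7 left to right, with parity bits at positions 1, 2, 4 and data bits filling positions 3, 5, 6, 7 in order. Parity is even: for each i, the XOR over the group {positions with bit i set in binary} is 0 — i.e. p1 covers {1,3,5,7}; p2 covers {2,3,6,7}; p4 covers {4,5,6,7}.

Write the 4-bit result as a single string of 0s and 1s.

s1 (pos 1,3,5,7): 1⊕0⊕0⊕0 = 1
s2 (pos 2,3,6,7): 0⊕0⊕1⊕0 = 1
s4 (pos 4,5,6,7): 0⊕0⊕1⊕0 = 1
Syndrome s4…s1 = 111 → error at position 7.
Flip position 7: 1000010 → 1000011
Read data bits from positions 3,5,6,7: 0011

0011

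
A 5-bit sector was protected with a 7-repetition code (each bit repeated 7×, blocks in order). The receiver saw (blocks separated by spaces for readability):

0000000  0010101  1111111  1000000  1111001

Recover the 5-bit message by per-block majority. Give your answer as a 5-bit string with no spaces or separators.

Block 1 (0000000): 0 ones → 0
Block 2 (0010101): 3 ones → 0
Block 3 (1111111): 7 ones → 1
Block 4 (1000000): 1 one → 0
Block 5 (1111001): 5 ones → 1

00101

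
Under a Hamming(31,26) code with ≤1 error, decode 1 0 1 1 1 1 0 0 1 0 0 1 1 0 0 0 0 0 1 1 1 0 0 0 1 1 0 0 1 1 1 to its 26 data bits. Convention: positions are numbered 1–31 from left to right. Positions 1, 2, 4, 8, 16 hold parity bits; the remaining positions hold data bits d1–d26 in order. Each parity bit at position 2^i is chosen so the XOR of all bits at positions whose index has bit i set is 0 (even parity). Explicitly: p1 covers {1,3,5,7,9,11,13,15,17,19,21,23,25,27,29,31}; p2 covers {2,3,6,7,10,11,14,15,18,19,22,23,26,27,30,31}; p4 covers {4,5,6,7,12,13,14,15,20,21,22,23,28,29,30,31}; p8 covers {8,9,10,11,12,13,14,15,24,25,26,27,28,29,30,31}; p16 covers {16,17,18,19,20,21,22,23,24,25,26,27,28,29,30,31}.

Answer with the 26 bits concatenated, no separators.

s1 (pos 1,3,5,7,9,11,13,15,17,19,21,23,25,27,29,31): 1⊕1⊕1⊕0⊕1⊕0⊕1⊕0⊕0⊕1⊕1⊕0⊕1⊕0⊕1⊕1 = 0
s2 (pos 2,3,6,7,10,11,14,15,18,19,22,23,26,27,30,31): 0⊕1⊕1⊕0⊕0⊕0⊕0⊕0⊕0⊕1⊕0⊕0⊕1⊕0⊕1⊕1 = 0
s4 (pos 4,5,6,7,12,13,14,15,20,21,22,23,28,29,30,31): 1⊕1⊕1⊕0⊕1⊕1⊕0⊕0⊕1⊕1⊕0⊕0⊕0⊕1⊕1⊕1 = 0
s8 (pos 8,9,10,11,12,13,14,15,24,25,26,27,28,29,30,31): 0⊕1⊕0⊕0⊕1⊕1⊕0⊕0⊕0⊕1⊕1⊕0⊕0⊕1⊕1⊕1 = 0
s16 (pos 16,17,18,19,20,21,22,23,24,25,26,27,28,29,30,31): 0⊕0⊕0⊕1⊕1⊕1⊕0⊕0⊕0⊕1⊕1⊕0⊕0⊕1⊕1⊕1 = 0
Syndrome s16…s1 = 00000 → no error.
Read data bits from positions 3,5,6,7,9,10,11,12,13,14,15,17,18,19,20,21,22,23,24,25,26,27,28,29,30,31: 11101001100001110001100111

11101001100001110001100111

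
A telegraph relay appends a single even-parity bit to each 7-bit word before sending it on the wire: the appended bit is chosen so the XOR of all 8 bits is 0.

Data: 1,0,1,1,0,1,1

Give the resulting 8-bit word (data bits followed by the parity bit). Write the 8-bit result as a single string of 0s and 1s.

XOR of the 7 data bits: 1⊕0⊕1⊕1⊕0⊕1⊕1 = 1
Parity bit = 1 (so all 8 bits XOR to 0).

10110111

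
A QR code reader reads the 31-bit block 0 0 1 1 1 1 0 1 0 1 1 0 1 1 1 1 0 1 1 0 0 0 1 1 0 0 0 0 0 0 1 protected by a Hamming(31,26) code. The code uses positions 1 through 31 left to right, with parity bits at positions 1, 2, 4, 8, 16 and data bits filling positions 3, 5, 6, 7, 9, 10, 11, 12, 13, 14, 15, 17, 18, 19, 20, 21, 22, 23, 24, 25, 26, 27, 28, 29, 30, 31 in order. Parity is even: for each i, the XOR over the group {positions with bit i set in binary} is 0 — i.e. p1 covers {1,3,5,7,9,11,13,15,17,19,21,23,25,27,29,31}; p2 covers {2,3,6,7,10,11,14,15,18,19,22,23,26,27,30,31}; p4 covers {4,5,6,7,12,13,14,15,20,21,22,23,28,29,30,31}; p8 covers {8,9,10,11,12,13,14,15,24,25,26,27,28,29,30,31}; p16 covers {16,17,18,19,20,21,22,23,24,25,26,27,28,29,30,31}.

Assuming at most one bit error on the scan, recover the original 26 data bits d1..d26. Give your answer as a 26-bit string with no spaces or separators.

s1 (pos 1,3,5,7,9,11,13,15,17,19,21,23,25,27,29,31): 0⊕1⊕1⊕0⊕0⊕1⊕1⊕1⊕0⊕1⊕0⊕1⊕0⊕0⊕0⊕1 = 0
s2 (pos 2,3,6,7,10,11,14,15,18,19,22,23,26,27,30,31): 0⊕1⊕1⊕0⊕1⊕1⊕1⊕1⊕1⊕1⊕0⊕1⊕0⊕0⊕0⊕1 = 0
s4 (pos 4,5,6,7,12,13,14,15,20,21,22,23,28,29,30,31): 1⊕1⊕1⊕0⊕0⊕1⊕1⊕1⊕0⊕0⊕0⊕1⊕0⊕0⊕0⊕1 = 0
s8 (pos 8,9,10,11,12,13,14,15,24,25,26,27,28,29,30,31): 1⊕0⊕1⊕1⊕0⊕1⊕1⊕1⊕1⊕0⊕0⊕0⊕0⊕0⊕0⊕1 = 0
s16 (pos 16,17,18,19,20,21,22,23,24,25,26,27,28,29,30,31): 1⊕0⊕1⊕1⊕0⊕0⊕0⊕1⊕1⊕0⊕0⊕0⊕0⊕0⊕0⊕1 = 0
Syndrome s16…s1 = 00000 → no error.
Read data bits from positions 3,5,6,7,9,10,11,12,13,14,15,17,18,19,20,21,22,23,24,25,26,27,28,29,30,31: 11100110111011000110000001

11100110111011000110000001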